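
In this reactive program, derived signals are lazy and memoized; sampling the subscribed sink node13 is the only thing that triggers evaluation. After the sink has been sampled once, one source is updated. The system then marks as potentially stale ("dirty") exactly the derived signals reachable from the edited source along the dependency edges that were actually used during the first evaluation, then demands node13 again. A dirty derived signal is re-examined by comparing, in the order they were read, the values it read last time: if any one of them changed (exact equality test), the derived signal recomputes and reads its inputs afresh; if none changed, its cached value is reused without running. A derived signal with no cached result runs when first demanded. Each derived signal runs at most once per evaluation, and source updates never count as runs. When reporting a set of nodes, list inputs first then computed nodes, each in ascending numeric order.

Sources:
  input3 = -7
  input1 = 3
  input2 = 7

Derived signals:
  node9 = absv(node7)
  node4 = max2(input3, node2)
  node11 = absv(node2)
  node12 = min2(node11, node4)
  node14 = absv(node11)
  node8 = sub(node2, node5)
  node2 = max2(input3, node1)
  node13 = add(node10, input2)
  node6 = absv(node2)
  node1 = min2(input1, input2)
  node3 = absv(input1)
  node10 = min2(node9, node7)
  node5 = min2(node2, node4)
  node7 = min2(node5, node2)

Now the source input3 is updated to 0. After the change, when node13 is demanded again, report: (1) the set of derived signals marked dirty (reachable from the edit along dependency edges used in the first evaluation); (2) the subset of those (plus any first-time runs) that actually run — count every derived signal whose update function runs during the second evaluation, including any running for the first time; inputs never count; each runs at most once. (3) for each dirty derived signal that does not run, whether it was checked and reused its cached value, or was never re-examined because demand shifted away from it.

First demand of the output computes:
  node1 = min2(3, 7) = 3
  node2 = max2(-7, 3) = 3
  node4 = max2(-7, 3) = 3
  node5 = min2(3, 3) = 3
  node7 = min2(3, 3) = 3
  node9 = absv(3) = 3
  node10 = min2(3, 3) = 3
  node13 = add(3, 7) = 10

After the edit, cleaning proceeds:
  node2: a read changed (input3 -7->0) — executes, giving 3 — identical to its old value.
  node4: a read changed (input3 -7->0) — executes, giving 3 — identical to its old value.
  node5: dirty, but its reads are unchanged (node2 unchanged, node4 unchanged); cached 3 stands.
  node7: dirty, but its reads are unchanged (node5 unchanged, node2 unchanged); cached 3 stands.
  node9: dirty, but its reads are unchanged (node7 unchanged); cached 3 stands.
  node10: dirty, but its reads are unchanged (node9 unchanged, node7 unchanged); cached 3 stands.
  node13: dirty, but its reads are unchanged (node10 unchanged, input2 unchanged); cached 10 stands.

Note where the cutoff bites: node5 is checked, finds nothing changed, and keeps its cache.

The edit dirties: node2, node4, node5, node7, node9, node10, node13.
2 derived signals run: node2, node4.
Cache hits after checking: node5, node7, node9, node10, node13.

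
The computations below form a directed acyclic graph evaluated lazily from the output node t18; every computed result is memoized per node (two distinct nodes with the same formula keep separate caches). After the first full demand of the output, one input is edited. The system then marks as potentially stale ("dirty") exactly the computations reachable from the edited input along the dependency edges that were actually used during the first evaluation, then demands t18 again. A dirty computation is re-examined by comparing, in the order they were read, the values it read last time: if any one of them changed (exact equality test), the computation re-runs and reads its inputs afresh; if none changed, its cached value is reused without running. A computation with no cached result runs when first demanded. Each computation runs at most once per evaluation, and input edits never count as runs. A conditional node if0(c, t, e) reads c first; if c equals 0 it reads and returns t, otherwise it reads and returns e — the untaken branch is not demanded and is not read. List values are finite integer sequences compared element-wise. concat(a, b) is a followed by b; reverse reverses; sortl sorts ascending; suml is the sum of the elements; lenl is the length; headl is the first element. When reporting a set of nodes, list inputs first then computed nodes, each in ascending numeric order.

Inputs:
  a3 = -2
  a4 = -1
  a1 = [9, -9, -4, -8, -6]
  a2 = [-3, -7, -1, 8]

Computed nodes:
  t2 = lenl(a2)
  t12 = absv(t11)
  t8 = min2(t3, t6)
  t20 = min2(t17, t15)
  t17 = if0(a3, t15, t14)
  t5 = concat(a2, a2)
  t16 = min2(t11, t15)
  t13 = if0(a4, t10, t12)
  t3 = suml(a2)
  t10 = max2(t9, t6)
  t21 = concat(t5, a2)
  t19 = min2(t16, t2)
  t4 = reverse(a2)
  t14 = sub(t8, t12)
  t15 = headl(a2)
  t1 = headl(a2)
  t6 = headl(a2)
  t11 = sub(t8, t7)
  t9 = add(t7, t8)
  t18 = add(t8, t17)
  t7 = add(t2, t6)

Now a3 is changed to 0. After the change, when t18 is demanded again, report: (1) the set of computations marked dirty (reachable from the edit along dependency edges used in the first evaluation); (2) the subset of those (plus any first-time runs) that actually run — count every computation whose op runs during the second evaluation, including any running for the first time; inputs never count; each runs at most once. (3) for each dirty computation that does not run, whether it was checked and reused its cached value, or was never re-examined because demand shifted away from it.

The edit dirties: t17, t18.
3 computations run: t15, t17, t18.
No dirty computation escaped a run.
Note the branch switch — t15 had no cache and runs now for the first time.

First demand of the output computes:
  t2 = lenl([-3, -7, -1, 8]) = 4
  t3 = suml([-3, -7, -1, 8]) = -3
  t6 = headl([-3, -7, -1, 8]) = -3
  t7 = add(4, -3) = 1
  t8 = min2(-3, -3) = -3
  t11 = sub(-3, 1) = -4
  t12 = absv(-4) = 4
  t14 = sub(-3, 4) = -7
  t17 = if0(a3=-2 -> else branch t14) = -7
  t18 = add(-3, -7) = -10

After the edit, cleaning proceeds:
  t15: had never run; runs now, result -3.
  t17: a read changed (a3 -2->0) — executes, giving -3.
  t18: a read changed (t17 -7->-3) — executes, giving -6.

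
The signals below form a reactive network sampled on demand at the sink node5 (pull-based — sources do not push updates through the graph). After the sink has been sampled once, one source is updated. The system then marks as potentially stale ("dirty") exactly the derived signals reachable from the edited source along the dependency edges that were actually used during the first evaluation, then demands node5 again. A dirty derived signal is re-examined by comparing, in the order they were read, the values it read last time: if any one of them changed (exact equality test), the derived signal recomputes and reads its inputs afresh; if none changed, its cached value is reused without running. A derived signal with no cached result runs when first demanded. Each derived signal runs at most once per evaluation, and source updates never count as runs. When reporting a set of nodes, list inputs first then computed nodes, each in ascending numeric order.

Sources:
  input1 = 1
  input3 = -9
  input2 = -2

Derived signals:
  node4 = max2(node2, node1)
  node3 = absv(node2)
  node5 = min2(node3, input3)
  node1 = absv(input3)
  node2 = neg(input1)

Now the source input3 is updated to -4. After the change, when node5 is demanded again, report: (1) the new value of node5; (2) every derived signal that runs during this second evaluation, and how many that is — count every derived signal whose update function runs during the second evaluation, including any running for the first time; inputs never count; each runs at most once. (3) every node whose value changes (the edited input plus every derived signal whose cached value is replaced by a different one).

node5 now evaluates to -4.
Run set: node5 (1 run).
Changed values: input3, node5.

Initial pass — values computed on the first demand:
  node2 = neg(1) = -1
  node3 = absv(-1) = 1
  node5 = min2(1, -9) = -9

Second demand — change propagation:
  node5: re-runs because input3 -9->-4; new result -4.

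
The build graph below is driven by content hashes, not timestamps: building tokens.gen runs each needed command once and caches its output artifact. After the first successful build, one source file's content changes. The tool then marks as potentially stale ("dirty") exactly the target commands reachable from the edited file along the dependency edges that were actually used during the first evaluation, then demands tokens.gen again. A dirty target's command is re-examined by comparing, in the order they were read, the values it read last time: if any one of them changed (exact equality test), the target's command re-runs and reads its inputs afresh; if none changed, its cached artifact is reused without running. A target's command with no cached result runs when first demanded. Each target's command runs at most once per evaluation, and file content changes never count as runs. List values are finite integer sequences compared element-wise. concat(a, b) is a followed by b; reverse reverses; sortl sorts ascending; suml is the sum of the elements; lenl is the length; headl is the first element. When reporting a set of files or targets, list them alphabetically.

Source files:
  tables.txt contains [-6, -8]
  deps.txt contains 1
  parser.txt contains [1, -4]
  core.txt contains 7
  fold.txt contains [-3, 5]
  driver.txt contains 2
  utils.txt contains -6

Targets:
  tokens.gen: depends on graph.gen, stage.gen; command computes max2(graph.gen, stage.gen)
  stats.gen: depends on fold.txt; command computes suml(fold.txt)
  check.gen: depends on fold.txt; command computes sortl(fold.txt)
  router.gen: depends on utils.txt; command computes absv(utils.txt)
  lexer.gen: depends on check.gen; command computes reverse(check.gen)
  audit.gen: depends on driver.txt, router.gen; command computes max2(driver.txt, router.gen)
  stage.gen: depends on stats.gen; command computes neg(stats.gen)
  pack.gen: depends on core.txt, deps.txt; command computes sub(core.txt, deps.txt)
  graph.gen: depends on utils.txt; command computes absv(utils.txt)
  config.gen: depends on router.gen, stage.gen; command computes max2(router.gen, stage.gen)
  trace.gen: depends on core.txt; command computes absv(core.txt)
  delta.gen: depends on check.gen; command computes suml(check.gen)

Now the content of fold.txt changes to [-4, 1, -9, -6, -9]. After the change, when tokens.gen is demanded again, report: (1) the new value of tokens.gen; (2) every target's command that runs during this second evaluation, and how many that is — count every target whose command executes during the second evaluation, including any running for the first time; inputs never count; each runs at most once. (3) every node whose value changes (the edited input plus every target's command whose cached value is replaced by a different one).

tokens.gen now evaluates to 27.
Run set: stage.gen, stats.gen, tokens.gen (3 run).
Changed values: fold.txt, stage.gen, stats.gen, tokens.gen.

Initial pass — values computed on the first demand:
  graph.gen = absv(-6) = 6
  stats.gen = suml([-3, 5]) = 2
  stage.gen = neg(2) = -2
  tokens.gen = max2(6, -2) = 6

Second demand — change propagation:
  stats.gen: re-runs because fold.txt [-3, 5]->[-4, 1, -9, -6, -9]; new result -27.
  stage.gen: re-runs because stats.gen 2->-27; new result 27.
  tokens.gen: re-runs because stage.gen -2->27; new result 27.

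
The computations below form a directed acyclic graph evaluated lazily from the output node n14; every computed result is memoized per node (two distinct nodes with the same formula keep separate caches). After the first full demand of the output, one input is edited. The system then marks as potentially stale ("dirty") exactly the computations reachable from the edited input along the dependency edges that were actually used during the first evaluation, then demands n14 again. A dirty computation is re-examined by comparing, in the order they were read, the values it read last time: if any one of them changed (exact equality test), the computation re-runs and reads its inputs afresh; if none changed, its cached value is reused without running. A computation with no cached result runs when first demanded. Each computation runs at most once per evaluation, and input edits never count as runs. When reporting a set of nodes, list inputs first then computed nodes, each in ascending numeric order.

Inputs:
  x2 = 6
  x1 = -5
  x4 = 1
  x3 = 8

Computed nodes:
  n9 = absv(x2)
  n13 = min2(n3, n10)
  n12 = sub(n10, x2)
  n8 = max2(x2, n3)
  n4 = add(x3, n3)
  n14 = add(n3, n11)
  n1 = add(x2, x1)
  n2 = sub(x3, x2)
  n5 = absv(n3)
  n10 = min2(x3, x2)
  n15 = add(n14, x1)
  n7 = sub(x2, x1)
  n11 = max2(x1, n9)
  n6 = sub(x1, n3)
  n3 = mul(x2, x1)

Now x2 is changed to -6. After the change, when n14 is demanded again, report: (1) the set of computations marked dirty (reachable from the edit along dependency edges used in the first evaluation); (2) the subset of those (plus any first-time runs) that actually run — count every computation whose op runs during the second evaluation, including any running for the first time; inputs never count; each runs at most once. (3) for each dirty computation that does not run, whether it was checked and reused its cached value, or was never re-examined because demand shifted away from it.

The edit dirties: n3, n9, n11, n14.
3 computations run: n3, n9, n14.
Cache hits after checking: n11.
Note where the cutoff bites: n11 is checked, finds nothing changed, and keeps its cache.

First demand of the output computes:
  n3 = mul(6, -5) = -30
  n9 = absv(6) = 6
  n11 = max2(-5, 6) = 6
  n14 = add(-30, 6) = -24

After the edit, cleaning proceeds:
  n3: a read changed (x2 6->-6) — executes, giving 30.
  n9: a read changed (x2 6->-6) — executes, giving 6 — identical to its old value.
  n11: dirty, but its reads are unchanged (x1 unchanged, n9 unchanged); cached 6 stands.
  n14: a read changed (n3 -30->30) — executes, giving 36.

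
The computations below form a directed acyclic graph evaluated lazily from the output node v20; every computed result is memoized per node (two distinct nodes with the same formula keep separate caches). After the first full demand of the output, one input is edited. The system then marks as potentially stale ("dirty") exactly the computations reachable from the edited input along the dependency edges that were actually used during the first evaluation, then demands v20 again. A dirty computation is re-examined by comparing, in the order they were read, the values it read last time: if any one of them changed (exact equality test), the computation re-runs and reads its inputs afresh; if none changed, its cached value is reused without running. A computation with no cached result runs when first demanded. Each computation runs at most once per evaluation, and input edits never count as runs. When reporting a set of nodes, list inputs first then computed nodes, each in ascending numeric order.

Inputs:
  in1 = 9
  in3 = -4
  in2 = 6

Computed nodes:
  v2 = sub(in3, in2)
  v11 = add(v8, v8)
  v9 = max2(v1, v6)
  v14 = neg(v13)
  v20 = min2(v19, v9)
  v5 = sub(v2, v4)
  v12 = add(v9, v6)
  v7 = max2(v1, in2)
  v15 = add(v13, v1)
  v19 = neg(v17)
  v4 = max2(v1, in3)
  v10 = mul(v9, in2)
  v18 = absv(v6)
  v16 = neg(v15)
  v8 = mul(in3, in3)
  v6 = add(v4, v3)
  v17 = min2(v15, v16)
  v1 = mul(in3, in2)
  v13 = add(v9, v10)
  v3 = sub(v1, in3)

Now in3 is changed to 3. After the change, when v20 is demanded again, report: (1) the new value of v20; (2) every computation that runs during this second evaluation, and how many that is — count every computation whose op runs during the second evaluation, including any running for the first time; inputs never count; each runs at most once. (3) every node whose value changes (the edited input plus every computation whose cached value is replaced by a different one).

First demand of the output computes:
  v1 = mul(-4, 6) = -24
  v3 = sub(-24, -4) = -20
  v4 = max2(-24, -4) = -4
  v6 = add(-4, -20) = -24
  v9 = max2(-24, -24) = -24
  v10 = mul(-24, 6) = -144
  v13 = add(-24, -144) = -168
  v15 = add(-168, -24) = -192
  v16 = neg(-192) = 192
  v17 = min2(-192, 192) = -192
  v19 = neg(-192) = 192
  v20 = min2(192, -24) = -24

After the edit, cleaning proceeds:
  v1: a read changed (in3 -4->3) — executes, giving 18.
  v3: a read changed (v1 -24->18; in3 -4->3) — executes, giving 15.
  v4: a read changed (v1 -24->18; in3 -4->3) — executes, giving 18.
  v6: a read changed (v4 -4->18; v3 -20->15) — executes, giving 33.
  v9: a read changed (v1 -24->18; v6 -24->33) — executes, giving 33.
  v10: a read changed (v9 -24->33) — executes, giving 198.
  v13: a read changed (v9 -24->33; v10 -144->198) — executes, giving 231.
  v15: a read changed (v13 -168->231; v1 -24->18) — executes, giving 249.
  v16: a read changed (v15 -192->249) — executes, giving -249.
  v17: a read changed (v15 -192->249; v16 192->-249) — executes, giving -249.
  v19: a read changed (v17 -192->-249) — executes, giving 249.
  v20: a read changed (v19 192->249; v9 -24->33) — executes, giving 33.

Demanding v20 again yields 33.
12 computations run: v1, v3, v4, v6, v9, v10, v13, v15, v16, v17, v19, v20.
The nodes whose values change: in3, v1, v3, v4, v6, v9, v10, v13, v15, v16, v17, v19, v20.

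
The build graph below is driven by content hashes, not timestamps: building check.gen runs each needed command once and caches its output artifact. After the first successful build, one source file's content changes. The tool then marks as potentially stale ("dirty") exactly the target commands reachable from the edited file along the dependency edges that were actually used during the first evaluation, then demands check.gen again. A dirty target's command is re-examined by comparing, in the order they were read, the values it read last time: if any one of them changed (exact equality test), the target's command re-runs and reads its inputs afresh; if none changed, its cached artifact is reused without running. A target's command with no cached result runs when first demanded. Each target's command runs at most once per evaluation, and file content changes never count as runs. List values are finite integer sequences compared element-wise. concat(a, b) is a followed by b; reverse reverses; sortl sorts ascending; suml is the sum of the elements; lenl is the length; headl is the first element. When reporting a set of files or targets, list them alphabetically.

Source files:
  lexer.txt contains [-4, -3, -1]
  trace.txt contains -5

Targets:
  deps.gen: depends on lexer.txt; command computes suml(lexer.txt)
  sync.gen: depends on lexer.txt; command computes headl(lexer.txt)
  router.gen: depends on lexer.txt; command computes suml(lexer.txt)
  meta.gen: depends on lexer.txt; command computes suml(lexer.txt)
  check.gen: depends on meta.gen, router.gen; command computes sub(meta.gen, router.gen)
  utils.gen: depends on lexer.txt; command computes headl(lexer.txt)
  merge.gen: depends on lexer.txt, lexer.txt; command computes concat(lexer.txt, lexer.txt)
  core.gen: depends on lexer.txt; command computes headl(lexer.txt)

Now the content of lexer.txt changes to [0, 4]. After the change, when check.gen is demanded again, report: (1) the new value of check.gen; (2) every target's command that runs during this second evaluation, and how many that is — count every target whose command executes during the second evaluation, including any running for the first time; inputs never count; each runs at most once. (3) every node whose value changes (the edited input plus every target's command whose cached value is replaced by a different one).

check.gen now evaluates to 0.
Run set: check.gen, meta.gen, router.gen (3 run).
Changed values: lexer.txt, meta.gen, router.gen.

Initial pass — values computed on the first demand:
  meta.gen = suml([-4, -3, -1]) = -8
  router.gen = suml([-4, -3, -1]) = -8
  check.gen = sub(-8, -8) = 0

Second demand — change propagation:
  meta.gen: re-runs because lexer.txt [-4, -3, -1]->[0, 4]; new result 4.
  router.gen: re-runs because lexer.txt [-4, -3, -1]->[0, 4]; new result 4.
  check.gen: re-runs because meta.gen -8->4; router.gen -8->4; new result 0 (unchanged).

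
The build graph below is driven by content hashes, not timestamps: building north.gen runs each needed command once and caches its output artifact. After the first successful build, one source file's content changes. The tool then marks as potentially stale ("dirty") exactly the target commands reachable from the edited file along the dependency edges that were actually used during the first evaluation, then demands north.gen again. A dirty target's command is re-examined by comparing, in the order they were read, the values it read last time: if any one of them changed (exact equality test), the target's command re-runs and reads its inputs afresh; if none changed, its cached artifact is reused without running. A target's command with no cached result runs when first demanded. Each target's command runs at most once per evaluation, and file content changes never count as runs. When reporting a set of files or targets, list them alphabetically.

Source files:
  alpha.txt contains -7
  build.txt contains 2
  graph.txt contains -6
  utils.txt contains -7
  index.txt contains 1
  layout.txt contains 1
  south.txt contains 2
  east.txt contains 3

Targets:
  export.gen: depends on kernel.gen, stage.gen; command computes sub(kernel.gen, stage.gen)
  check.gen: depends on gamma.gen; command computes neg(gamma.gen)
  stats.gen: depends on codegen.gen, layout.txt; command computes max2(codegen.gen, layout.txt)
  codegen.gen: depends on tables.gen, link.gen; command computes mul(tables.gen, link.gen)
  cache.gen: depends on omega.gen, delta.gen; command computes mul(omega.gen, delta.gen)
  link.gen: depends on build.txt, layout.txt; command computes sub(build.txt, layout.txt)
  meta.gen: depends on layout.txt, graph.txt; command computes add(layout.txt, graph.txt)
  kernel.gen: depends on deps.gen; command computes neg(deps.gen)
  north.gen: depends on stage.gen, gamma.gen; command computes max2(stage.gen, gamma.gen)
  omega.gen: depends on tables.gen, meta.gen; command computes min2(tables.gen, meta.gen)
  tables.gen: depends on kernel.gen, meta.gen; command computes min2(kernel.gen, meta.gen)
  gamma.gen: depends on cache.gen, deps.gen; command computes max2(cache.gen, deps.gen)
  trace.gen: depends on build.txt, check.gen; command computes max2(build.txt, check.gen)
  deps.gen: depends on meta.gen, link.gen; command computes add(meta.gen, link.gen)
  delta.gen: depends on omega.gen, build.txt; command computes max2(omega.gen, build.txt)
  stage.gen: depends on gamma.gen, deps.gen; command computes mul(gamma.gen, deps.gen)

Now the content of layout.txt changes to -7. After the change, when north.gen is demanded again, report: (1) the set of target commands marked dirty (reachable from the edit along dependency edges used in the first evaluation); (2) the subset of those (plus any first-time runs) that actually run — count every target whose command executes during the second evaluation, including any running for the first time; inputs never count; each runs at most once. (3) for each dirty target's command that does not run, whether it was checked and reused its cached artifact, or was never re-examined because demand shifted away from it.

Initial pass — values computed on the first demand:
  link.gen = sub(2, 1) = 1
  meta.gen = add(1, -6) = -5
  deps.gen = add(-5, 1) = -4
  kernel.gen = neg(-4) = 4
  tables.gen = min2(4, -5) = -5
  omega.gen = min2(-5, -5) = -5
  delta.gen = max2(-5, 2) = 2
  cache.gen = mul(-5, 2) = -10
  gamma.gen = max2(-10, -4) = -4
  stage.gen = mul(-4, -4) = 16
  north.gen = max2(16, -4) = 16

Second demand — change propagation:
  link.gen: re-runs because layout.txt 1->-7; new result 9.
  meta.gen: re-runs because layout.txt 1->-7; new result -13.
  deps.gen: re-runs because meta.gen -5->-13; link.gen 1->9; new result -4 (unchanged).
  kernel.gen: re-examined; everything it read last time is the same (deps.gen unchanged) — cache 4 kept, no run.
  tables.gen: re-runs because meta.gen -5->-13; new result -13.
  omega.gen: re-runs because tables.gen -5->-13; meta.gen -5->-13; new result -13.
  delta.gen: re-runs because omega.gen -5->-13; new result 2 (unchanged).
  cache.gen: re-runs because omega.gen -5->-13; new result -26.
  gamma.gen: re-runs because cache.gen -10->-26; new result -4 (unchanged).
  stage.gen: re-examined; everything it read last time is the same (gamma.gen unchanged, deps.gen unchanged) — cache 16 kept, no run.
  north.gen: re-examined; everything it read last time is the same (stage.gen unchanged, gamma.gen unchanged) — cache 16 kept, no run.

The important point: at kernel.gen every value read last time is unchanged, so the dirty flag clears without a run.

Dirty set: cache.gen, delta.gen, deps.gen, gamma.gen, kernel.gen, link.gen, meta.gen, north.gen, omega.gen, stage.gen, tables.gen.
Run set: cache.gen, delta.gen, deps.gen, gamma.gen, link.gen, meta.gen, omega.gen, tables.gen (8 run).
Re-examined without running (cache reused): kernel.gen, north.gen, stage.gen.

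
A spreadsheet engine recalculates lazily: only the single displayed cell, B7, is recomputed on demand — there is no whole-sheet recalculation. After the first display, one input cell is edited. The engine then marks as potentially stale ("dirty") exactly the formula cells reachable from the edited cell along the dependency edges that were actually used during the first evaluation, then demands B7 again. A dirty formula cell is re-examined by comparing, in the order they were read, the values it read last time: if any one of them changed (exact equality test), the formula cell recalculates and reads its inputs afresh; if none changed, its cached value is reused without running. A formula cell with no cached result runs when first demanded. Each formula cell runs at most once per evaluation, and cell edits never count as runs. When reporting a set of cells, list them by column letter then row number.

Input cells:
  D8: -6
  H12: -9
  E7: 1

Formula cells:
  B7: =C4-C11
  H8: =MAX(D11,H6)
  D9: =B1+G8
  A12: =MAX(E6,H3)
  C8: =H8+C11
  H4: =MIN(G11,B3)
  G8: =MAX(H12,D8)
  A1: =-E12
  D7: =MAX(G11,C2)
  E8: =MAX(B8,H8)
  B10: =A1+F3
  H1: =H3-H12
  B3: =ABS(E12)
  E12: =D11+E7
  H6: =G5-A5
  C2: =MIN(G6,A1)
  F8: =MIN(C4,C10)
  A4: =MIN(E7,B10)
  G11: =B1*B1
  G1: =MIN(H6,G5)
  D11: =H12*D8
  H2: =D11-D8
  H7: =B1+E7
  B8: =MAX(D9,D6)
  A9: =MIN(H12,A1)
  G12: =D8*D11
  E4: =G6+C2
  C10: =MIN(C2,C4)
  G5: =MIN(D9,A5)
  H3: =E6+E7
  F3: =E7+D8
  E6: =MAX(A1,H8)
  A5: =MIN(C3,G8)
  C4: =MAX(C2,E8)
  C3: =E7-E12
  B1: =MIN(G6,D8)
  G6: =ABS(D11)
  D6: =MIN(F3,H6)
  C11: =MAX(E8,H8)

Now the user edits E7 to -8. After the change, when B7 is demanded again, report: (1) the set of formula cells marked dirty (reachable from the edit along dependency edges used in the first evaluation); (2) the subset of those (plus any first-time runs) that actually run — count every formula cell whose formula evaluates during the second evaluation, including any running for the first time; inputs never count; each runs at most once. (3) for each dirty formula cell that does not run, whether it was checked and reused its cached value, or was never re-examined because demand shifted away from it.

First evaluation (everything demanded from the output):
  D11 = -9 * -6 = 54
  E12 = 54 + 1 = 55
  A1 = -(55) = -55
  C3 = 1 - 55 = -54
  F3 = 1 + -6 = -5
  G6 = ABS(54) = 54
  B1 = MIN(54, -6) = -6
  C2 = MIN(54, -55) = -55
  G8 = MAX(-9, -6) = -6
  A5 = MIN(-54, -6) = -54
  D9 = -6 + -6 = -12
  G5 = MIN(-12, -54) = -54
  H6 = -54 - -54 = 0
  D6 = MIN(-5, 0) = -5
  B8 = MAX(-12, -5) = -5
  H8 = MAX(54, 0) = 54
  E8 = MAX(-5, 54) = 54
  C4 = MAX(-55, 54) = 54
  C11 = MAX(54, 54) = 54
  B7 = 54 - 54 = 0

Propagation after the edit:
  E12: runs — E7 1->-8; result 46.
  A1: runs — E12 55->46; result -46.
  C2: runs — A1 -55->-46; result -46.
  C3: runs — E7 1->-8; E12 55->46; result -54 (same value as before).
  A5: checked — values it read are unchanged (C3 unchanged, G8 unchanged); reused cached -54 without running.
  F3: runs — E7 1->-8; result -14.
  G5: checked — values it read are unchanged (D9 unchanged, A5 unchanged); reused cached -54 without running.
  H6: checked — values it read are unchanged (G5 unchanged, A5 unchanged); reused cached 0 without running.
  D6: runs — F3 -5->-14; result -14.
  B8: runs — D6 -5->-14; result -12.
  H8: checked — values it read are unchanged (D11 unchanged, H6 unchanged); reused cached 54 without running.
  E8: runs — B8 -5->-12; result 54 (same value as before).
  C4: runs — C2 -55->-46; result 54 (same value as before).
  C11: checked — values it read are unchanged (E8 unchanged, H8 unchanged); reused cached 54 without running.
  B7: checked — values it read are unchanged (C4 unchanged, C11 unchanged); reused cached 0 without running.

Key observation: the cutoff stops propagation at A5 — its inputs' values are unchanged, so it reuses its cache.

Marked dirty: A1, A5, B7, B8, C2, C3, C4, C11, D6, E8, E12, F3, G5, H6, H8.
Formula cells that run: A1, B8, C2, C3, C4, D6, E8, E12, F3 — 9 in total.
Checked but reused from cache: A5, B7, C11, G5, H6, H8.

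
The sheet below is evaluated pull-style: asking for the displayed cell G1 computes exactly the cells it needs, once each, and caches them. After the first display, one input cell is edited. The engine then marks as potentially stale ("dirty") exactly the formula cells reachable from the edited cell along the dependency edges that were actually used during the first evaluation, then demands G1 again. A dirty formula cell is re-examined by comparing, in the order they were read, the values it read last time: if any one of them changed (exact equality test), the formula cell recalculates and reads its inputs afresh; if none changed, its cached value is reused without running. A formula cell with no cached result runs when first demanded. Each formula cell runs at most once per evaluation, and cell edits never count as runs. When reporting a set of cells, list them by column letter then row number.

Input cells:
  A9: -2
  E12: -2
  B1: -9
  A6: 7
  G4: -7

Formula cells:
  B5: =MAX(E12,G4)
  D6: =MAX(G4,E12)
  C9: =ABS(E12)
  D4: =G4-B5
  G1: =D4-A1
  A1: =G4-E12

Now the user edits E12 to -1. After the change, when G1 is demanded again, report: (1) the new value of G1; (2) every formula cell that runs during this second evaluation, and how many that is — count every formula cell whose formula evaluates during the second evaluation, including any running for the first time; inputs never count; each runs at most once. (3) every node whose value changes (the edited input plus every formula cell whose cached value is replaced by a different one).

First demand of the output computes:
  A1 = -7 - -2 = -5
  B5 = MAX(-2, -7) = -2
  D4 = -7 - -2 = -5
  G1 = -5 - -5 = 0

After the edit, cleaning proceeds:
  A1: a read changed (E12 -2->-1) — executes, giving -6.
  B5: a read changed (E12 -2->-1) — executes, giving -1.
  D4: a read changed (B5 -2->-1) — executes, giving -6.
  G1: a read changed (D4 -5->-6; A1 -5->-6) — executes, giving 0 — identical to its old value.

Demanding G1 again yields 0.
4 formula cells run: A1, B5, D4, G1.
The nodes whose values change: A1, B5, D4, E12.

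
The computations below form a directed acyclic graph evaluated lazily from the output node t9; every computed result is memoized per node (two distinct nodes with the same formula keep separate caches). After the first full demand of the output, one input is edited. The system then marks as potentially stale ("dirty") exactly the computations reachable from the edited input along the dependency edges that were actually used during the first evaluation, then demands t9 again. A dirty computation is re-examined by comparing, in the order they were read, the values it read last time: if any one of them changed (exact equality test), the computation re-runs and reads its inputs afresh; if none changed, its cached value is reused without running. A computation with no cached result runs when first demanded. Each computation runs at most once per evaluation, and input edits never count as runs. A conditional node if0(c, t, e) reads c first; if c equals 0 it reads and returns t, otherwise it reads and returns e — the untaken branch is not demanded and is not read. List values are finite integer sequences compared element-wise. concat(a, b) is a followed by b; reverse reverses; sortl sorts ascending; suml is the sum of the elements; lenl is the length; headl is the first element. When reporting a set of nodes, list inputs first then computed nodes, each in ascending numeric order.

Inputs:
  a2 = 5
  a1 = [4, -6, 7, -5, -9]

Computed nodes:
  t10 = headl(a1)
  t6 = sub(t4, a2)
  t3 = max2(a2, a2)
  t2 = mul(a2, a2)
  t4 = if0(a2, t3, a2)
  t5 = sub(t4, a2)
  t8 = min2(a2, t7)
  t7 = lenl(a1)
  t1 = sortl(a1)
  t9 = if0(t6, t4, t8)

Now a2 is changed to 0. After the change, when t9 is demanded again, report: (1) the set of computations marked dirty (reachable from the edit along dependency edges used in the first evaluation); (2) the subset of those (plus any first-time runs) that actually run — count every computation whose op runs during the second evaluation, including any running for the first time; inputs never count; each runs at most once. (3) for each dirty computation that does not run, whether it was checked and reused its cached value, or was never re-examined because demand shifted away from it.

First demand of the output computes:
  t4 = if0(a2=5 -> else branch a2) = 5
  t6 = sub(5, 5) = 0
  t9 = if0(t6=0 -> then branch t4) = 5

After the edit, cleaning proceeds:
  t3: had never run; runs now, result 0.
  t4: a read changed (a2 5->0; a2 5->0) — executes, giving 0.
  t6: a read changed (t4 5->0; a2 5->0) — executes, giving 0 — identical to its old value.
  t9: a read changed (t4 5->0) — executes, giving 0.

Note the branch switch — t3 had no cache and runs now for the first time.

The edit dirties: t4, t6, t9.
4 computations run: t3, t4, t6, t9.
No dirty computation escaped a run.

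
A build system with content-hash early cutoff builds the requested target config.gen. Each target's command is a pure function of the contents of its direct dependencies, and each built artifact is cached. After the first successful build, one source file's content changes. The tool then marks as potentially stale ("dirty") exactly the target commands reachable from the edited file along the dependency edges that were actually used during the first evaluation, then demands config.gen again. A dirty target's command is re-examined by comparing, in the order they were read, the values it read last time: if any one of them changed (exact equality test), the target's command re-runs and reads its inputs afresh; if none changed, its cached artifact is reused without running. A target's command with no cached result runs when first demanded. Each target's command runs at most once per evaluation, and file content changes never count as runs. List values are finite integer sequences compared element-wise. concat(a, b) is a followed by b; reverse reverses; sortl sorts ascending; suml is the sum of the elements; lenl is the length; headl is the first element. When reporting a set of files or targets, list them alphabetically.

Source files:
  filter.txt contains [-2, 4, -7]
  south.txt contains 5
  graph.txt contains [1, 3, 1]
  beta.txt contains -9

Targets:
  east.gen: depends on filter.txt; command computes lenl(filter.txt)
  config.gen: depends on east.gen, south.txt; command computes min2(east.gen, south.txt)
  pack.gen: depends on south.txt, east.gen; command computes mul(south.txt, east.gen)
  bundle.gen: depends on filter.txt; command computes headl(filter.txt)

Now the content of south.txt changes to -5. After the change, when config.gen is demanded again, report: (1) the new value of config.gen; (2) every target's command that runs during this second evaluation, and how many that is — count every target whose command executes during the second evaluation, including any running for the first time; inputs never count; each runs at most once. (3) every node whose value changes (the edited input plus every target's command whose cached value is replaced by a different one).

New value of config.gen: -5.
Target commands that run: config.gen — 1 in total.
Values that change: config.gen, south.txt.

First evaluation (everything demanded from the output):
  east.gen = lenl([-2, 4, -7]) = 3
  config.gen = min2(3, 5) = 3

Propagation after the edit:
  config.gen: runs — south.txt 5->-5; result -5.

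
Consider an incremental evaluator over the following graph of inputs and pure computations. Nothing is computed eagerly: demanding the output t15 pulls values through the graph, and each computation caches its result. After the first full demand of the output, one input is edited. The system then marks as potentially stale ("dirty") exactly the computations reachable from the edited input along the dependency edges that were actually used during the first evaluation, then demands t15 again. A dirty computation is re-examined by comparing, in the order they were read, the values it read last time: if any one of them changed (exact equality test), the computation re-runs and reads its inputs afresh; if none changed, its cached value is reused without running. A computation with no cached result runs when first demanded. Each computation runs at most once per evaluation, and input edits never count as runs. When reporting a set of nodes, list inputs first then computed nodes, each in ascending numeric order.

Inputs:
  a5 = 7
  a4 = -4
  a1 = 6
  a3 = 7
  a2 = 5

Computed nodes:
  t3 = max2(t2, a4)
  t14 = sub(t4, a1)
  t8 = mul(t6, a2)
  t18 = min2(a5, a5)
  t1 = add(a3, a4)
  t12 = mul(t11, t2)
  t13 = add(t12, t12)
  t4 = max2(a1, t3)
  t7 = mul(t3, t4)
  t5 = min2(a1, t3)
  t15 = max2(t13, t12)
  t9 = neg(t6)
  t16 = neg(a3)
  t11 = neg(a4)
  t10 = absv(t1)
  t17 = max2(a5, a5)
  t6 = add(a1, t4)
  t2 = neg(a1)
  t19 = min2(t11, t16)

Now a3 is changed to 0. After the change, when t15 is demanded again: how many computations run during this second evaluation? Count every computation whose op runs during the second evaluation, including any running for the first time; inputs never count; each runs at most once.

Initial pass — values computed on the first demand:
  t2 = neg(6) = -6
  t11 = neg(-4) = 4
  t12 = mul(4, -6) = -24
  t13 = add(-24, -24) = -48
  t15 = max2(-48, -24) = -24

Second demand — change propagation:
  no demanded computation ever read a3, so the edit dirties nothing and nothing runs.

The important point: nothing the output needs ever reads a3, so the edit is invisible to it.

Run set: none (0 run).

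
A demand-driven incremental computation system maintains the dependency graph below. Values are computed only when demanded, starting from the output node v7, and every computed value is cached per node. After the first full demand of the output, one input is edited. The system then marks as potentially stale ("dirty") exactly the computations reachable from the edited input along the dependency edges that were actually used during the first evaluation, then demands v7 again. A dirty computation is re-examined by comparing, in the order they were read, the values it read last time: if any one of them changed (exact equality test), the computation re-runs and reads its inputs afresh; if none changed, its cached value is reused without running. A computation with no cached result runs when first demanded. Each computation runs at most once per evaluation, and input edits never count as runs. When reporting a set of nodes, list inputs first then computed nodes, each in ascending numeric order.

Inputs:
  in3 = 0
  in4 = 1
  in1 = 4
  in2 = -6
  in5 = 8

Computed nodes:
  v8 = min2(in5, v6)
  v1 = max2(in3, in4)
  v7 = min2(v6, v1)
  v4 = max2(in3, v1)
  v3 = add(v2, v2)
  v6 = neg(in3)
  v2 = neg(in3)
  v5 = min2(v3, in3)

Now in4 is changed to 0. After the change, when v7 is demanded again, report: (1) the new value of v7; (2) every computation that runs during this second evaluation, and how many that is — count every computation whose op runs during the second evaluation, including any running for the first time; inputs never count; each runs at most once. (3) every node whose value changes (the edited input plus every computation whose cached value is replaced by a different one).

First evaluation (everything demanded from the output):
  v1 = max2(0, 1) = 1
  v6 = neg(0) = 0
  v7 = min2(0, 1) = 0

Propagation after the edit:
  v1: runs — in4 1->0; result 0.
  v7: runs — v1 1->0; result 0 (same value as before).

New value of v7: 0.
Computations that run: v1, v7 — 2 in total.
Values that change: in4, v1.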